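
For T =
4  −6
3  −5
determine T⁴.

[[−14, 30], [−15, 31]]

tr T = −1 and det T = −2, so the characteristic polynomial is λ² − (−1)λ + (−2) with roots 1 and −2.
Eigenvectors give P = [[2, 1], [1, 1]] with P⁻¹ = [[1, −1], [−1, 2]], and T = P·diag(1, −2)·P⁻¹.
Then T⁴ = P·diag(1, 16)·P⁻¹ = [[2, 16], [1, 16]] · [[1, −1], [−1, 2]] = [[−14, 30], [−15, 31]].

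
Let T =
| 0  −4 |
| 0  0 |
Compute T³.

[[0, 0], [0, 0]]

T is strictly triangular, hence nilpotent: T² = 0, so T³ = 0.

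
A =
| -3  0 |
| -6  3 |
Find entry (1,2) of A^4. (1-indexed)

0

tr A = 0 and det A = -9, so the characteristic polynomial is λ² − (0)λ + (-9) with roots 3 and -3.
Eigenvectors give P = [[0, 1], [-1, 1]] with P⁻¹ = [[1, -1], [1, 0]], and A = P·diag(3, -3)·P⁻¹.
Then A^4 = P·diag(81, 81)·P⁻¹ = [[0, 81], [-81, 81]] · [[1, -1], [1, 0]] = [[81, 0], [0, 81]].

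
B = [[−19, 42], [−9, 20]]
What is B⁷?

tr B = 1 and det B = −2, so the characteristic polynomial is λ² − (1)λ + (−2) with roots −1 and 2.
Eigenvectors give P = [[7, 2], [3, 1]] with P⁻¹ = [[1, −2], [−3, 7]], and B = P·diag(−1, 2)·P⁻¹.
Then B⁷ = P·diag(−1, 128)·P⁻¹ = [[−7, 256], [−3, 128]] · [[1, −2], [−3, 7]] = [[−775, 1806], [−387, 902]].

[[−775, 1806], [−387, 902]]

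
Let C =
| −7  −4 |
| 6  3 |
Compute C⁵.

tr C = −4 and det C = 3, so the characteristic polynomial is λ² − (−4)λ + (3) with roots −3 and −1.
Eigenvectors give P = [[−1, −2], [1, 3]] with P⁻¹ = [[−3, −2], [1, 1]], and C = P·diag(−3, −1)·P⁻¹.
Then C⁵ = P·diag(−243, −1)·P⁻¹ = [[243, 2], [−243, −3]] · [[−3, −2], [1, 1]] = [[−727, −484], [726, 483]].

[[−727, −484], [726, 483]]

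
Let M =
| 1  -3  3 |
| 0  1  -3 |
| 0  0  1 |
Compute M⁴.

[[1, -12, 66], [0, 1, -12], [0, 0, 1]]

M = I + N where N = [[0, -3, 3], [0, 0, -3], [0, 0, 0]] is strictly upper-triangular, so N³ = 0.
(I + N)⁴ = I + 4·N + 6·N² = [[1, -12, 66], [0, 1, -12], [0, 0, 1]].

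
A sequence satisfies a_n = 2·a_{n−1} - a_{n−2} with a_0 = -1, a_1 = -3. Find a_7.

With companion matrix A = [[2, -1], [1, 0]], [a_n, a_{n−1}]ᵀ = A·[a_{n−1}, a_{n−2}]ᵀ, so [a_7, a_6]ᵀ = A⁶·[a_1, a_0]ᵀ.
A⁶ = [[7, -6], [6, -5]], giving [a_7, a_6]ᵀ = [[-15], [-13]].

-15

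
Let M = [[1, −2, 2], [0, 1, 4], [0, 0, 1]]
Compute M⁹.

M = I + N where N = [[0, −2, 2], [0, 0, 4], [0, 0, 0]] is strictly upper-triangular, so N³ = 0.
(I + N)⁹ = I + 9·N + 36·N² = [[1, −18, −270], [0, 1, 36], [0, 0, 1]].

[[1, −18, −270], [0, 1, 36], [0, 0, 1]]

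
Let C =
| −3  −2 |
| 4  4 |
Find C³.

[[−11, −10], [20, 24]]

C² = [[1, −2], [4, 8]]
C³ = [[−11, −10], [20, 24]]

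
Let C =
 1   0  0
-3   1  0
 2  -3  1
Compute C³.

[[1, 0, 0], [-9, 1, 0], [33, -9, 1]]

C = I + N where N = [[0, 0, 0], [-3, 0, 0], [2, -3, 0]] is strictly lower-triangular, so N³ = 0.
(I + N)³ = I + 3·N + 3·N² = [[1, 0, 0], [-9, 1, 0], [33, -9, 1]].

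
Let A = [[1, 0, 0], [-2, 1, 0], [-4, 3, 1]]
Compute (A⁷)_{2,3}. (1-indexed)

A = I + N where N = [[0, 0, 0], [-2, 0, 0], [-4, 3, 0]] is strictly lower-triangular, so N³ = 0.
(I + N)⁷ = I + 7·N + 21·N² = [[1, 0, 0], [-14, 1, 0], [-154, 21, 1]].

0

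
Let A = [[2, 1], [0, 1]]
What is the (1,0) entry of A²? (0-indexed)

0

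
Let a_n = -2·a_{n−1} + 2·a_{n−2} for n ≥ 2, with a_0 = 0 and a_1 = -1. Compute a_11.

-18272

With companion matrix C = [[-2, 2], [1, 0]], [a_n, a_{n−1}]ᵀ = C·[a_{n−1}, a_{n−2}]ᵀ, so [a_11, a_10]ᵀ = C^10·[a_1, a_0]ᵀ.
C^10 = [[18272, -13376], [-6688, 4896]], giving [a_11, a_10]ᵀ = [[-18272], [6688]].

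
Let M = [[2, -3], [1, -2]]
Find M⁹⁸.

M² = I (check: tr M = 0 and det M = -1), so M⁹⁸ = I since 98 is even.

[[1, 0], [0, 1]]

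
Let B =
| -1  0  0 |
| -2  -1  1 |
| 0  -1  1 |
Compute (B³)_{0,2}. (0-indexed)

0

B² = [[1, 0, 0], [4, 0, 0], [2, 0, 0]]
B³ = [[-1, 0, 0], [-4, 0, 0], [-2, 0, 0]]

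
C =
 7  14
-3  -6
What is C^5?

[[7, 14], [-3, -6]]

C² = C (a projection; rank 1, trace 1), so C^5 = C.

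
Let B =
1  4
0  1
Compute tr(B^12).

2

B = I + N where N = [[0, 4], [0, 0]] is strictly upper-triangular, so N^2 = 0.
(I + N)^12 = I + 12·N = [[1, 48], [0, 1]].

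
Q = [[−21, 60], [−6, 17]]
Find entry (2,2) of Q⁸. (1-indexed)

−59039

tr Q = −4 and det Q = 3, so the characteristic polynomial is λ² − (−4)λ + (3) with roots −1 and −3.
Eigenvectors give P = [[3, 10], [1, 3]] with P⁻¹ = [[−3, 10], [1, −3]], and Q = P·diag(−1, −3)·P⁻¹.
Then Q⁸ = P·diag(1, 6561)·P⁻¹ = [[3, 65610], [1, 19683]] · [[−3, 10], [1, −3]] = [[65601, −196800], [19680, −59039]].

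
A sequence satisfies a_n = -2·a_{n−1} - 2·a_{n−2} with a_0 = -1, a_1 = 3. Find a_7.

-8

With companion matrix B = [[-2, -2], [1, 0]], [a_n, a_{n−1}]ᵀ = B·[a_{n−1}, a_{n−2}]ᵀ, so [a_7, a_6]ᵀ = B^6·[a_1, a_0]ᵀ.
B^6 = [[-8, -16], [8, 8]], giving [a_7, a_6]ᵀ = [[-8], [16]].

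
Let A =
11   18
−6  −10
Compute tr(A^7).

127

tr A = 1 and det A = −2, so the characteristic polynomial is λ² − (1)λ + (−2) with roots −1 and 2.
Eigenvectors give P = [[−3, −2], [2, 1]] with P⁻¹ = [[1, 2], [−2, −3]], and A = P·diag(−1, 2)·P⁻¹.
Then A^7 = P·diag(−1, 128)·P⁻¹ = [[3, −256], [−2, 128]] · [[1, 2], [−2, −3]] = [[515, 774], [−258, −388]].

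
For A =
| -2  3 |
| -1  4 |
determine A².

[[1, 6], [-2, 13]]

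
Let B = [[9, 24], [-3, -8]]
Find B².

[[9, 24], [-3, -8]]

B² = B (a projection; rank 1, trace 1), so B² = B.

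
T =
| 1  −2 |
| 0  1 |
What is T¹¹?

T = I + N where N = [[0, −2], [0, 0]] is strictly upper-triangular, so N² = 0.
(I + N)¹¹ = I + 11·N = [[1, −22], [0, 1]].

[[1, −22], [0, 1]]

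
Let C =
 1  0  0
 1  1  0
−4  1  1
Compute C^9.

[[1, 0, 0], [9, 1, 0], [0, 9, 1]]

C = I + N where N = [[0, 0, 0], [1, 0, 0], [−4, 1, 0]] is strictly lower-triangular, so N^3 = 0.
(I + N)^9 = I + 9·N + 36·N^2 = [[1, 0, 0], [9, 1, 0], [0, 9, 1]].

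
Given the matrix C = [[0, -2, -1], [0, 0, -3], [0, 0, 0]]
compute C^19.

C is strictly triangular, hence nilpotent: C^3 = 0, so C^19 = 0.

[[0, 0, 0], [0, 0, 0], [0, 0, 0]]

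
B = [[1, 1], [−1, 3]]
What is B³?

B² = [[0, 4], [−4, 8]]
B³ = [[−4, 12], [−12, 20]]

[[−4, 12], [−12, 20]]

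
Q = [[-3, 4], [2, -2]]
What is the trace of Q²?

29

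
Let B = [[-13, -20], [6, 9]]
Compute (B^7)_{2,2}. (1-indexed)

10929

tr B = -4 and det B = 3, so the characteristic polynomial is λ² − (-4)λ + (3) with roots -1 and -3.
Eigenvectors give P = [[-5, -2], [3, 1]] with P⁻¹ = [[1, 2], [-3, -5]], and B = P·diag(-1, -3)·P⁻¹.
Then B^7 = P·diag(-1, -2187)·P⁻¹ = [[5, 4374], [-3, -2187]] · [[1, 2], [-3, -5]] = [[-13117, -21860], [6558, 10929]].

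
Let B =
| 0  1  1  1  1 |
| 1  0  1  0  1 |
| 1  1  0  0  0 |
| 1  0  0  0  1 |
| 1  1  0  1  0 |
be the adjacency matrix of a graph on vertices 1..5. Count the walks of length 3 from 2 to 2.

The number of length-3 walks from vertex 2 to vertex 2 is entry (2,2) of B^3, where B is the adjacency matrix.
B^2 = [[4, 2, 1, 1, 2], [2, 3, 1, 2, 1], [1, 1, 2, 1, 2], [1, 2, 1, 2, 1], [2, 1, 2, 1, 3]]
B^3 = [[6, 7, 6, 6, 7], [7, 4, 5, 3, 7], [6, 5, 2, 3, 3], [6, 3, 3, 2, 5], [7, 7, 3, 5, 4]]

4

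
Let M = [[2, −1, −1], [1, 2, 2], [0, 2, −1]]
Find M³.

[[0, −21, −12], [15, 12, 9], [6, 12, −3]]

M² = [[3, −6, −3], [4, 7, 1], [2, 2, 5]]
M³ = [[0, −21, −12], [15, 12, 9], [6, 12, −3]]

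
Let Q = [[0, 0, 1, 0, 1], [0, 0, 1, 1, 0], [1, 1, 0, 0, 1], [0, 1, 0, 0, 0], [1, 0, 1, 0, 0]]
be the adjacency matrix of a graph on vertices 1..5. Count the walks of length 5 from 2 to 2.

2

The number of length-5 walks from vertex 2 to vertex 2 is entry (2,2) of Q^5, where Q is the adjacency matrix.
Q^2 = [[2, 1, 1, 0, 1], [1, 2, 0, 0, 1], [1, 0, 3, 1, 1], [0, 0, 1, 1, 0], [1, 1, 1, 0, 2]]
Q^3 = [[2, 1, 4, 1, 3], [1, 0, 4, 2, 1], [4, 4, 2, 0, 4], [1, 2, 0, 0, 1], [3, 1, 4, 1, 2]]
Q^4 = [[7, 5, 6, 1, 6], [5, 6, 2, 0, 5], [6, 2, 12, 4, 6], [1, 0, 4, 2, 1], [6, 5, 6, 1, 7]]
Q^5 = [[12, 7, 18, 5, 13], [7, 2, 16, 6, 7], [18, 16, 14, 2, 18], [5, 6, 2, 0, 5], [13, 7, 18, 5, 12]]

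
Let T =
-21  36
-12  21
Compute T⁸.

[[6561, 0], [0, 6561]]

tr T = 0 and det T = -9, so the characteristic polynomial is λ² − (0)λ + (-9) with roots -3 and 3.
Eigenvectors give P = [[2, -3], [1, -2]] with P⁻¹ = [[2, -3], [1, -2]], and T = P·diag(-3, 3)·P⁻¹.
Then T⁸ = P·diag(6561, 6561)·P⁻¹ = [[13122, -19683], [6561, -13122]] · [[2, -3], [1, -2]] = [[6561, 0], [0, 6561]].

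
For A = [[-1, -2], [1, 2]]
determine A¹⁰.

A² = A (a projection; rank 1, trace 1), so A¹⁰ = A.

[[-1, -2], [1, 2]]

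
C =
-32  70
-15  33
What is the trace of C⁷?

tr C = 1 and det C = -6, so the characteristic polynomial is λ² − (1)λ + (-6) with roots 3 and -2.
Eigenvectors give P = [[2, 7], [1, 3]] with P⁻¹ = [[-3, 7], [1, -2]], and C = P·diag(3, -2)·P⁻¹.
Then C⁷ = P·diag(2187, -128)·P⁻¹ = [[4374, -896], [2187, -384]] · [[-3, 7], [1, -2]] = [[-14018, 32410], [-6945, 16077]].

2059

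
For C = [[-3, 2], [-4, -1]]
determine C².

[[1, -8], [16, -7]]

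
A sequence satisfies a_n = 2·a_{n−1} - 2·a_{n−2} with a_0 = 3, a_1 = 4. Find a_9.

64

With companion matrix M = [[2, -2], [1, 0]], [a_n, a_{n−1}]ᵀ = M·[a_{n−1}, a_{n−2}]ᵀ, so [a_9, a_8]ᵀ = M⁸·[a_1, a_0]ᵀ.
M⁸ = [[16, 0], [0, 16]], giving [a_9, a_8]ᵀ = [[64], [48]].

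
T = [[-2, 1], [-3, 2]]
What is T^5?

T² = I (check: tr T = 0 and det T = -1), so T^5 = T since 5 is odd.

[[-2, 1], [-3, 2]]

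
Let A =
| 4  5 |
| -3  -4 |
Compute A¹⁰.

[[1, 0], [0, 1]]

A² = I (check: tr A = 0 and det A = -1), so A¹⁰ = I since 10 is even.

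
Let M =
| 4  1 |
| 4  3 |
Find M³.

M² = [[20, 7], [28, 13]]
M³ = [[108, 41], [164, 67]]

[[108, 41], [164, 67]]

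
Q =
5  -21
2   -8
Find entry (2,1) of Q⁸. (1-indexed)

tr Q = -3 and det Q = 2, so the characteristic polynomial is λ² − (-3)λ + (2) with roots -1 and -2.
Eigenvectors give P = [[7, 3], [2, 1]] with P⁻¹ = [[1, -3], [-2, 7]], and Q = P·diag(-1, -2)·P⁻¹.
Then Q⁸ = P·diag(1, 256)·P⁻¹ = [[7, 768], [2, 256]] · [[1, -3], [-2, 7]] = [[-1529, 5355], [-510, 1786]].

-510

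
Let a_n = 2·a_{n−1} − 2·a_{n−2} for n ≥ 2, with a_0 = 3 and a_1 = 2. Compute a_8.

With companion matrix Q = [[2, −2], [1, 0]], [a_n, a_{n−1}]ᵀ = Q·[a_{n−1}, a_{n−2}]ᵀ, so [a_8, a_7]ᵀ = Q^7·[a_1, a_0]ᵀ.
Q^7 = [[0, 16], [−8, 16]], giving [a_8, a_7]ᵀ = [[48], [32]].

48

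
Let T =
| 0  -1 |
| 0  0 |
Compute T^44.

[[0, 0], [0, 0]]

T is strictly triangular, hence nilpotent: T^2 = 0, so T^44 = 0.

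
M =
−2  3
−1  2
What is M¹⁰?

[[1, 0], [0, 1]]

M² = I (check: tr M = 0 and det M = −1), so M¹⁰ = I since 10 is even.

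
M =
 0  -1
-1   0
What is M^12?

M² = I (check: tr M = 0 and det M = -1), so M^12 = I since 12 is even.

[[1, 0], [0, 1]]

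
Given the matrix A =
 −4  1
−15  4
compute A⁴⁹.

[[−4, 1], [−15, 4]]

A² = I (check: tr A = 0 and det A = −1), so A⁴⁹ = A since 49 is odd.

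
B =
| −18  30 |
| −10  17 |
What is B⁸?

[[25476, −37830], [12610, −18659]]

tr B = −1 and det B = −6, so the characteristic polynomial is λ² − (−1)λ + (−6) with roots 2 and −3.
Eigenvectors give P = [[−3, 2], [−2, 1]] with P⁻¹ = [[1, −2], [2, −3]], and B = P·diag(2, −3)·P⁻¹.
Then B⁸ = P·diag(256, 6561)·P⁻¹ = [[−768, 13122], [−512, 6561]] · [[1, −2], [2, −3]] = [[25476, −37830], [12610, −18659]].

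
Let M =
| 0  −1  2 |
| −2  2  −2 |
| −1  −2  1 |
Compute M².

[[0, −6, 4], [−2, 10, −10], [3, −5, 3]]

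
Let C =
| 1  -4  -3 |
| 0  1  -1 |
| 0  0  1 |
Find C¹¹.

C = I + N where N = [[0, -4, -3], [0, 0, -1], [0, 0, 0]] is strictly upper-triangular, so N³ = 0.
(I + N)¹¹ = I + 11·N + 55·N² = [[1, -44, 187], [0, 1, -11], [0, 0, 1]].

[[1, -44, 187], [0, 1, -11], [0, 0, 1]]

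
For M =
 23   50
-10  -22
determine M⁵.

[[1343, 2750], [-550, -1132]]

tr M = 1 and det M = -6, so the characteristic polynomial is λ² − (1)λ + (-6) with roots 3 and -2.
Eigenvectors give P = [[5, -2], [-2, 1]] with P⁻¹ = [[1, 2], [2, 5]], and M = P·diag(3, -2)·P⁻¹.
Then M⁵ = P·diag(243, -32)·P⁻¹ = [[1215, 64], [-486, -32]] · [[1, 2], [2, 5]] = [[1343, 2750], [-550, -1132]].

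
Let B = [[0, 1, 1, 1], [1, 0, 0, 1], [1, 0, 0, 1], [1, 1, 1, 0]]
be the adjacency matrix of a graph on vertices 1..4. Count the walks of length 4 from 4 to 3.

The number of length-4 walks from vertex 4 to vertex 3 is entry (4,3) of B⁴, where B is the adjacency matrix.
B² = [[3, 1, 1, 2], [1, 2, 2, 1], [1, 2, 2, 1], [2, 1, 1, 3]]
B³ = [[4, 5, 5, 5], [5, 2, 2, 5], [5, 2, 2, 5], [5, 5, 5, 4]]
B⁴ = [[15, 9, 9, 14], [9, 10, 10, 9], [9, 10, 10, 9], [14, 9, 9, 15]]

9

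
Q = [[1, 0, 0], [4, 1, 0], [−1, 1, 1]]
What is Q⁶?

Q = I + N where N = [[0, 0, 0], [4, 0, 0], [−1, 1, 0]] is strictly lower-triangular, so N³ = 0.
(I + N)⁶ = I + 6·N + 15·N² = [[1, 0, 0], [24, 1, 0], [54, 6, 1]].

[[1, 0, 0], [24, 1, 0], [54, 6, 1]]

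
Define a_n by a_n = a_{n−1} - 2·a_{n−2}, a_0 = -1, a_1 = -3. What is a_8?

23

With companion matrix M = [[1, -2], [1, 0]], [a_n, a_{n−1}]ᵀ = M·[a_{n−1}, a_{n−2}]ᵀ, so [a_8, a_7]ᵀ = M⁷·[a_1, a_0]ᵀ.
M⁷ = [[-3, -14], [7, -10]], giving [a_8, a_7]ᵀ = [[23], [-11]].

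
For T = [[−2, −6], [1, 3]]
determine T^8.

[[−2, −6], [1, 3]]

T² = T (a projection; rank 1, trace 1), so T^8 = T.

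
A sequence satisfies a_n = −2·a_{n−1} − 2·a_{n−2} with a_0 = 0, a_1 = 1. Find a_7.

With companion matrix Q = [[−2, −2], [1, 0]], [a_n, a_{n−1}]ᵀ = Q·[a_{n−1}, a_{n−2}]ᵀ, so [a_7, a_6]ᵀ = Q^6·[a_1, a_0]ᵀ.
Q^6 = [[−8, −16], [8, 8]], giving [a_7, a_6]ᵀ = [[−8], [8]].

−8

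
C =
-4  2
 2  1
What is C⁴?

[[436, -150], [-150, 61]]

C² = [[20, -6], [-6, 5]]
C³ = [[-92, 34], [34, -7]]
C⁴ = [[436, -150], [-150, 61]]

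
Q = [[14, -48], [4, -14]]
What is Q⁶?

tr Q = 0 and det Q = -4, so the characteristic polynomial is λ² − (0)λ + (-4) with roots 2 and -2.
Eigenvectors give P = [[4, 3], [1, 1]] with P⁻¹ = [[1, -3], [-1, 4]], and Q = P·diag(2, -2)·P⁻¹.
Then Q⁶ = P·diag(64, 64)·P⁻¹ = [[256, 192], [64, 64]] · [[1, -3], [-1, 4]] = [[64, 0], [0, 64]].

[[64, 0], [0, 64]]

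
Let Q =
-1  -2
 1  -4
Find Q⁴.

[[-49, 130], [-65, 146]]

tr Q = -5 and det Q = 6, so the characteristic polynomial is λ² − (-5)λ + (6) with roots -2 and -3.
Eigenvectors give P = [[2, -1], [1, -1]] with P⁻¹ = [[1, -1], [1, -2]], and Q = P·diag(-2, -3)·P⁻¹.
Then Q⁴ = P·diag(16, 81)·P⁻¹ = [[32, -81], [16, -81]] · [[1, -1], [1, -2]] = [[-49, 130], [-65, 146]].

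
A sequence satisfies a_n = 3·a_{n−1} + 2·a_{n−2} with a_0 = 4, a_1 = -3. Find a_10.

With companion matrix Q = [[3, 2], [1, 0]], [a_n, a_{n−1}]ᵀ = Q·[a_{n−1}, a_{n−2}]ᵀ, so [a_10, a_9]ᵀ = Q⁹·[a_1, a_0]ᵀ.
Q⁹ = [[79647, 44726], [22363, 12558]], giving [a_10, a_9]ᵀ = [[-60037], [-16857]].

-60037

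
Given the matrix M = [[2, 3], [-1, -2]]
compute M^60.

[[1, 0], [0, 1]]

M² = I (check: tr M = 0 and det M = -1), so M^60 = I since 60 is even.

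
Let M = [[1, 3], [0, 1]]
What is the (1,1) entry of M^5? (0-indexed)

M = I + N where N = [[0, 3], [0, 0]] is strictly upper-triangular, so N^2 = 0.
(I + N)^5 = I + 5·N = [[1, 15], [0, 1]].

1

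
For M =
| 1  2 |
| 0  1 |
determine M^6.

[[1, 12], [0, 1]]

M = I + N where N = [[0, 2], [0, 0]] is strictly upper-triangular, so N^2 = 0.
(I + N)^6 = I + 6·N = [[1, 12], [0, 1]].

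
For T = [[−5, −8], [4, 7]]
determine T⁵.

[[−245, −488], [244, 487]]

tr T = 2 and det T = −3, so the characteristic polynomial is λ² − (2)λ + (−3) with roots 3 and −1.
Eigenvectors give P = [[1, 2], [−1, −1]] with P⁻¹ = [[−1, −2], [1, 1]], and T = P·diag(3, −1)·P⁻¹.
Then T⁵ = P·diag(243, −1)·P⁻¹ = [[243, −2], [−243, 1]] · [[−1, −2], [1, 1]] = [[−245, −488], [244, 487]].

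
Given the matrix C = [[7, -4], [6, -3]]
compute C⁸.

tr C = 4 and det C = 3, so the characteristic polynomial is λ² − (4)λ + (3) with roots 3 and 1.
Eigenvectors give P = [[1, -2], [1, -3]] with P⁻¹ = [[3, -2], [1, -1]], and C = P·diag(3, 1)·P⁻¹.
Then C⁸ = P·diag(6561, 1)·P⁻¹ = [[6561, -2], [6561, -3]] · [[3, -2], [1, -1]] = [[19681, -13120], [19680, -13119]].

[[19681, -13120], [19680, -13119]]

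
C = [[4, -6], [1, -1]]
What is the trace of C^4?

tr C = 3 and det C = 2, so the characteristic polynomial is λ² − (3)λ + (2) with roots 2 and 1.
Eigenvectors give P = [[3, -2], [1, -1]] with P⁻¹ = [[1, -2], [1, -3]], and C = P·diag(2, 1)·P⁻¹.
Then C^4 = P·diag(16, 1)·P⁻¹ = [[48, -2], [16, -1]] · [[1, -2], [1, -3]] = [[46, -90], [15, -29]].

17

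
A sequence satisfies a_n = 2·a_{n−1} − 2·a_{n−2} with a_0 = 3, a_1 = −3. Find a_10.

−192

With companion matrix Q = [[2, −2], [1, 0]], [a_n, a_{n−1}]ᵀ = Q·[a_{n−1}, a_{n−2}]ᵀ, so [a_10, a_9]ᵀ = Q⁹·[a_1, a_0]ᵀ.
Q⁹ = [[32, −32], [16, 0]], giving [a_10, a_9]ᵀ = [[−192], [−48]].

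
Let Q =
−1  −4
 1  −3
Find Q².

[[−3, 16], [−4, 5]]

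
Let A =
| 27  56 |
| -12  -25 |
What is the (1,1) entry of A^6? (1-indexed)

tr A = 2 and det A = -3, so the characteristic polynomial is λ² − (2)λ + (-3) with roots 3 and -1.
Eigenvectors give P = [[7, -2], [-3, 1]] with P⁻¹ = [[1, 2], [3, 7]], and A = P·diag(3, -1)·P⁻¹.
Then A^6 = P·diag(729, 1)·P⁻¹ = [[5103, -2], [-2187, 1]] · [[1, 2], [3, 7]] = [[5097, 10192], [-2184, -4367]].

5097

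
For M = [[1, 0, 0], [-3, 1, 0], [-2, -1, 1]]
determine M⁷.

M = I + N where N = [[0, 0, 0], [-3, 0, 0], [-2, -1, 0]] is strictly lower-triangular, so N³ = 0.
(I + N)⁷ = I + 7·N + 21·N² = [[1, 0, 0], [-21, 1, 0], [49, -7, 1]].

[[1, 0, 0], [-21, 1, 0], [49, -7, 1]]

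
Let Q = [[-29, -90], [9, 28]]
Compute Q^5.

tr Q = -1 and det Q = -2, so the characteristic polynomial is λ² − (-1)λ + (-2) with roots -2 and 1.
Eigenvectors give P = [[10, -3], [-3, 1]] with P⁻¹ = [[1, 3], [3, 10]], and Q = P·diag(-2, 1)·P⁻¹.
Then Q^5 = P·diag(-32, 1)·P⁻¹ = [[-320, -3], [96, 1]] · [[1, 3], [3, 10]] = [[-329, -990], [99, 298]].

[[-329, -990], [99, 298]]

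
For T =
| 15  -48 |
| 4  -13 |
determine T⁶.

tr T = 2 and det T = -3, so the characteristic polynomial is λ² − (2)λ + (-3) with roots -1 and 3.
Eigenvectors give P = [[3, 4], [1, 1]] with P⁻¹ = [[-1, 4], [1, -3]], and T = P·diag(-1, 3)·P⁻¹.
Then T⁶ = P·diag(1, 729)·P⁻¹ = [[3, 2916], [1, 729]] · [[-1, 4], [1, -3]] = [[2913, -8736], [728, -2183]].

[[2913, -8736], [728, -2183]]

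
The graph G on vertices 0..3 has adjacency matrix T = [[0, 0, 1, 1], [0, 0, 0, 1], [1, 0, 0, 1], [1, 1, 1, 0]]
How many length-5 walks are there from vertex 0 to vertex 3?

17

The number of length-5 walks from vertex 0 to vertex 3 is entry (0,3) of T^5, where T is the adjacency matrix.
T^2 = [[2, 1, 1, 1], [1, 1, 1, 0], [1, 1, 2, 1], [1, 0, 1, 3]]
T^3 = [[2, 1, 3, 4], [1, 0, 1, 3], [3, 1, 2, 4], [4, 3, 4, 2]]
T^4 = [[7, 4, 6, 6], [4, 3, 4, 2], [6, 4, 7, 6], [6, 2, 6, 11]]
T^5 = [[12, 6, 13, 17], [6, 2, 6, 11], [13, 6, 12, 17], [17, 11, 17, 14]]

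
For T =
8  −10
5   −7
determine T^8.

tr T = 1 and det T = −6, so the characteristic polynomial is λ² − (1)λ + (−6) with roots 3 and −2.
Eigenvectors give P = [[2, 1], [1, 1]] with P⁻¹ = [[1, −1], [−1, 2]], and T = P·diag(3, −2)·P⁻¹.
Then T^8 = P·diag(6561, 256)·P⁻¹ = [[13122, 256], [6561, 256]] · [[1, −1], [−1, 2]] = [[12866, −12610], [6305, −6049]].

[[12866, −12610], [6305, −6049]]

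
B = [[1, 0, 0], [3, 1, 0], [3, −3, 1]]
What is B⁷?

B = I + N where N = [[0, 0, 0], [3, 0, 0], [3, −3, 0]] is strictly lower-triangular, so N³ = 0.
(I + N)⁷ = I + 7·N + 21·N² = [[1, 0, 0], [21, 1, 0], [−168, −21, 1]].

[[1, 0, 0], [21, 1, 0], [−168, −21, 1]]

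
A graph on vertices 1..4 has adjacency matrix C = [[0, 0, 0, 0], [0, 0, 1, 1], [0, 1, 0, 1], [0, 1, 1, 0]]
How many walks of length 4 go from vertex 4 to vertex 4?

6

The number of length-4 walks from vertex 4 to vertex 4 is entry (4,4) of C^4, where C is the adjacency matrix.
C^2 = [[0, 0, 0, 0], [0, 2, 1, 1], [0, 1, 2, 1], [0, 1, 1, 2]]
C^3 = [[0, 0, 0, 0], [0, 2, 3, 3], [0, 3, 2, 3], [0, 3, 3, 2]]
C^4 = [[0, 0, 0, 0], [0, 6, 5, 5], [0, 5, 6, 5], [0, 5, 5, 6]]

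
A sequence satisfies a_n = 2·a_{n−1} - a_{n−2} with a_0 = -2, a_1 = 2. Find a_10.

38

With companion matrix T = [[2, -1], [1, 0]], [a_n, a_{n−1}]ᵀ = T·[a_{n−1}, a_{n−2}]ᵀ, so [a_10, a_9]ᵀ = T^9·[a_1, a_0]ᵀ.
T^9 = [[10, -9], [9, -8]], giving [a_10, a_9]ᵀ = [[38], [34]].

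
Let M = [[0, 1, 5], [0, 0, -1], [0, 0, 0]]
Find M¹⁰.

[[0, 0, 0], [0, 0, 0], [0, 0, 0]]

M is strictly triangular, hence nilpotent: M³ = 0, so M¹⁰ = 0.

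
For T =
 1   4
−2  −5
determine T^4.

[[−79, −160], [80, 161]]

tr T = −4 and det T = 3, so the characteristic polynomial is λ² − (−4)λ + (3) with roots −1 and −3.
Eigenvectors give P = [[−2, −1], [1, 1]] with P⁻¹ = [[−1, −1], [1, 2]], and T = P·diag(−1, −3)·P⁻¹.
Then T^4 = P·diag(1, 81)·P⁻¹ = [[−2, −81], [1, 81]] · [[−1, −1], [1, 2]] = [[−79, −160], [80, 161]].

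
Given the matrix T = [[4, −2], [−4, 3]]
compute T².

[[24, −14], [−28, 17]]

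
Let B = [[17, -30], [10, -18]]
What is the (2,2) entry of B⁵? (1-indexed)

-1068

tr B = -1 and det B = -6, so the characteristic polynomial is λ² − (-1)λ + (-6) with roots -3 and 2.
Eigenvectors give P = [[3, -2], [2, -1]] with P⁻¹ = [[-1, 2], [-2, 3]], and B = P·diag(-3, 2)·P⁻¹.
Then B⁵ = P·diag(-243, 32)·P⁻¹ = [[-729, -64], [-486, -32]] · [[-1, 2], [-2, 3]] = [[857, -1650], [550, -1068]].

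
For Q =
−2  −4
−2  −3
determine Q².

[[12, 20], [10, 17]]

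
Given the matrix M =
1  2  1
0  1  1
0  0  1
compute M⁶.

M = I + N where N = [[0, 2, 1], [0, 0, 1], [0, 0, 0]] is strictly upper-triangular, so N³ = 0.
(I + N)⁶ = I + 6·N + 15·N² = [[1, 12, 36], [0, 1, 6], [0, 0, 1]].

[[1, 12, 36], [0, 1, 6], [0, 0, 1]]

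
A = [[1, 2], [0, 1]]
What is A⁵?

A = I + N where N = [[0, 2], [0, 0]] is strictly upper-triangular, so N² = 0.
(I + N)⁵ = I + 5·N = [[1, 10], [0, 1]].

[[1, 10], [0, 1]]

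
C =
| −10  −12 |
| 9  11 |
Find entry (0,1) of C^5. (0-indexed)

−132

tr C = 1 and det C = −2, so the characteristic polynomial is λ² − (1)λ + (−2) with roots 2 and −1.
Eigenvectors give P = [[1, −4], [−1, 3]] with P⁻¹ = [[−3, −4], [−1, −1]], and C = P·diag(2, −1)·P⁻¹.
Then C^5 = P·diag(32, −1)·P⁻¹ = [[32, 4], [−32, −3]] · [[−3, −4], [−1, −1]] = [[−100, −132], [99, 131]].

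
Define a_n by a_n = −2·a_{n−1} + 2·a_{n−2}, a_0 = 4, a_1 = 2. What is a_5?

With companion matrix A = [[−2, 2], [1, 0]], [a_n, a_{n−1}]ᵀ = A·[a_{n−1}, a_{n−2}]ᵀ, so [a_5, a_4]ᵀ = A⁴·[a_1, a_0]ᵀ.
A⁴ = [[44, −32], [−16, 12]], giving [a_5, a_4]ᵀ = [[−40], [16]].

−40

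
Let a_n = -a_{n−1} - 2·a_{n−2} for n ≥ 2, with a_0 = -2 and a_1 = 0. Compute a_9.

12

With companion matrix C = [[-1, -2], [1, 0]], [a_n, a_{n−1}]ᵀ = C·[a_{n−1}, a_{n−2}]ᵀ, so [a_9, a_8]ᵀ = C^8·[a_1, a_0]ᵀ.
C^8 = [[-17, -6], [3, -14]], giving [a_9, a_8]ᵀ = [[12], [28]].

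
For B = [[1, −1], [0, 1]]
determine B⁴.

[[1, −4], [0, 1]]

B = I + N where N = [[0, −1], [0, 0]] is strictly upper-triangular, so N² = 0.
(I + N)⁴ = I + 4·N = [[1, −4], [0, 1]].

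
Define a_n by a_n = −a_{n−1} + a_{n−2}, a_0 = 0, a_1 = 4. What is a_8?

With companion matrix A = [[−1, 1], [1, 0]], [a_n, a_{n−1}]ᵀ = A·[a_{n−1}, a_{n−2}]ᵀ, so [a_8, a_7]ᵀ = A^7·[a_1, a_0]ᵀ.
A^7 = [[−21, 13], [13, −8]], giving [a_8, a_7]ᵀ = [[−84], [52]].

−84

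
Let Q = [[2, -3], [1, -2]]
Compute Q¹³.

[[2, -3], [1, -2]]

Q² = I (check: tr Q = 0 and det Q = -1), so Q¹³ = Q since 13 is odd.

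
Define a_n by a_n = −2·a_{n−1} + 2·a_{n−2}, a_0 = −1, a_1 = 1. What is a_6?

−208

With companion matrix T = [[−2, 2], [1, 0]], [a_n, a_{n−1}]ᵀ = T·[a_{n−1}, a_{n−2}]ᵀ, so [a_6, a_5]ᵀ = T^5·[a_1, a_0]ᵀ.
T^5 = [[−120, 88], [44, −32]], giving [a_6, a_5]ᵀ = [[−208], [76]].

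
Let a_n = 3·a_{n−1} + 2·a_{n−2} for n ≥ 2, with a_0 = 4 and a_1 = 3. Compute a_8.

32941

With companion matrix M = [[3, 2], [1, 0]], [a_n, a_{n−1}]ᵀ = M·[a_{n−1}, a_{n−2}]ᵀ, so [a_8, a_7]ᵀ = M⁷·[a_1, a_0]ᵀ.
M⁷ = [[6279, 3526], [1763, 990]], giving [a_8, a_7]ᵀ = [[32941], [9249]].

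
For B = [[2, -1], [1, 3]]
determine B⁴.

B² = [[3, -5], [5, 8]]
B³ = [[1, -18], [18, 19]]
B⁴ = [[-16, -55], [55, 39]]

[[-16, -55], [55, 39]]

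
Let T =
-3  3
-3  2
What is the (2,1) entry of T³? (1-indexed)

T² = [[0, -3], [3, -5]]
T³ = [[9, -6], [6, -1]]

6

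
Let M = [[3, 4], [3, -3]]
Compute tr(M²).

42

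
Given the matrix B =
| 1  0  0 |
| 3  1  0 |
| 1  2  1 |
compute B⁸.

[[1, 0, 0], [24, 1, 0], [176, 16, 1]]

B = I + N where N = [[0, 0, 0], [3, 0, 0], [1, 2, 0]] is strictly lower-triangular, so N³ = 0.
(I + N)⁸ = I + 8·N + 28·N² = [[1, 0, 0], [24, 1, 0], [176, 16, 1]].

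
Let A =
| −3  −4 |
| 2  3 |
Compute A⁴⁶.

A² = I (check: tr A = 0 and det A = −1), so A⁴⁶ = I since 46 is even.

[[1, 0], [0, 1]]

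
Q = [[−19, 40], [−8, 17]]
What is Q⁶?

[[3641, −7280], [1456, −2911]]

tr Q = −2 and det Q = −3, so the characteristic polynomial is λ² − (−2)λ + (−3) with roots 1 and −3.
Eigenvectors give P = [[2, 5], [1, 2]] with P⁻¹ = [[−2, 5], [1, −2]], and Q = P·diag(1, −3)·P⁻¹.
Then Q⁶ = P·diag(1, 729)·P⁻¹ = [[2, 3645], [1, 1458]] · [[−2, 5], [1, −2]] = [[3641, −7280], [1456, −2911]].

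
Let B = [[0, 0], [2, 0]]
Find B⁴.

B is strictly triangular, hence nilpotent: B² = 0, so B⁴ = 0.

[[0, 0], [0, 0]]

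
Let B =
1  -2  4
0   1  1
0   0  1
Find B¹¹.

[[1, -22, -66], [0, 1, 11], [0, 0, 1]]

B = I + N where N = [[0, -2, 4], [0, 0, 1], [0, 0, 0]] is strictly upper-triangular, so N³ = 0.
(I + N)¹¹ = I + 11·N + 55·N² = [[1, -22, -66], [0, 1, 11], [0, 0, 1]].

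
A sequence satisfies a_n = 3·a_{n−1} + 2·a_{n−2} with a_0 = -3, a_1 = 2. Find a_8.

1980

With companion matrix B = [[3, 2], [1, 0]], [a_n, a_{n−1}]ᵀ = B·[a_{n−1}, a_{n−2}]ᵀ, so [a_8, a_7]ᵀ = B^7·[a_1, a_0]ᵀ.
B^7 = [[6279, 3526], [1763, 990]], giving [a_8, a_7]ᵀ = [[1980], [556]].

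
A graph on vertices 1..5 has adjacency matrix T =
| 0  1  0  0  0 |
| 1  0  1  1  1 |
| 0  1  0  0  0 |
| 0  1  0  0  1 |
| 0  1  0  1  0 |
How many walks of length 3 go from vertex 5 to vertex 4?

The number of length-3 walks from vertex 5 to vertex 4 is entry (5,4) of T^3, where T is the adjacency matrix.
T^2 = [[1, 0, 1, 1, 1], [0, 4, 0, 1, 1], [1, 0, 1, 1, 1], [1, 1, 1, 2, 1], [1, 1, 1, 1, 2]]
T^3 = [[0, 4, 0, 1, 1], [4, 2, 4, 5, 5], [0, 4, 0, 1, 1], [1, 5, 1, 2, 3], [1, 5, 1, 3, 2]]

3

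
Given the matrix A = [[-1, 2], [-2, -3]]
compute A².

[[-3, -8], [8, 5]]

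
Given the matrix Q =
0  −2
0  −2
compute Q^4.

[[0, 16], [0, 16]]

Q^2 = [[0, 4], [0, 4]]
Q^3 = [[0, −8], [0, −8]]
Q^4 = [[0, 16], [0, 16]]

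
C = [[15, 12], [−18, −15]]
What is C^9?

[[98415, 78732], [−118098, −98415]]

tr C = 0 and det C = −9, so the characteristic polynomial is λ² − (0)λ + (−9) with roots 3 and −3.
Eigenvectors give P = [[−1, −2], [1, 3]] with P⁻¹ = [[−3, −2], [1, 1]], and C = P·diag(3, −3)·P⁻¹.
Then C^9 = P·diag(19683, −19683)·P⁻¹ = [[−19683, 39366], [19683, −59049]] · [[−3, −2], [1, 1]] = [[98415, 78732], [−118098, −98415]].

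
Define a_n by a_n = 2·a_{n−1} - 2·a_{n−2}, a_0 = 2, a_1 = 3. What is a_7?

8

With companion matrix C = [[2, -2], [1, 0]], [a_n, a_{n−1}]ᵀ = C·[a_{n−1}, a_{n−2}]ᵀ, so [a_7, a_6]ᵀ = C⁶·[a_1, a_0]ᵀ.
C⁶ = [[-8, 16], [-8, 8]], giving [a_7, a_6]ᵀ = [[8], [-8]].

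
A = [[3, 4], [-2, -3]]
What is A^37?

A² = I (check: tr A = 0 and det A = -1), so A^37 = A since 37 is odd.

[[3, 4], [-2, -3]]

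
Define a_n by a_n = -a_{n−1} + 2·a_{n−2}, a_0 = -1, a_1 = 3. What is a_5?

With companion matrix M = [[-1, 2], [1, 0]], [a_n, a_{n−1}]ᵀ = M·[a_{n−1}, a_{n−2}]ᵀ, so [a_5, a_4]ᵀ = M⁴·[a_1, a_0]ᵀ.
M⁴ = [[11, -10], [-5, 6]], giving [a_5, a_4]ᵀ = [[43], [-21]].

43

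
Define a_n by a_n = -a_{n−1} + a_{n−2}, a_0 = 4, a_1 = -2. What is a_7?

-58

With companion matrix B = [[-1, 1], [1, 0]], [a_n, a_{n−1}]ᵀ = B·[a_{n−1}, a_{n−2}]ᵀ, so [a_7, a_6]ᵀ = B^6·[a_1, a_0]ᵀ.
B^6 = [[13, -8], [-8, 5]], giving [a_7, a_6]ᵀ = [[-58], [36]].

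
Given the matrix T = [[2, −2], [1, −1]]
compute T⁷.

[[2, −2], [1, −1]]

T² = T (a projection; rank 1, trace 1), so T⁷ = T.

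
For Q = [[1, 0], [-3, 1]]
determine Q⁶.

[[1, 0], [-18, 1]]

Q = I + N where N = [[0, 0], [-3, 0]] is strictly lower-triangular, so N² = 0.
(I + N)⁶ = I + 6·N = [[1, 0], [-18, 1]].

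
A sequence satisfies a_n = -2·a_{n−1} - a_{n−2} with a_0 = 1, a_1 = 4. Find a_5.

With companion matrix A = [[-2, -1], [1, 0]], [a_n, a_{n−1}]ᵀ = A·[a_{n−1}, a_{n−2}]ᵀ, so [a_5, a_4]ᵀ = A⁴·[a_1, a_0]ᵀ.
A⁴ = [[5, 4], [-4, -3]], giving [a_5, a_4]ᵀ = [[24], [-19]].

24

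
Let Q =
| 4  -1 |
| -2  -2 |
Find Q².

[[18, -2], [-4, 6]]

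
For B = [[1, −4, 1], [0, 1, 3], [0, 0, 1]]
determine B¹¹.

[[1, −44, −649], [0, 1, 33], [0, 0, 1]]

B = I + N where N = [[0, −4, 1], [0, 0, 3], [0, 0, 0]] is strictly upper-triangular, so N³ = 0.
(I + N)¹¹ = I + 11·N + 55·N² = [[1, −44, −649], [0, 1, 33], [0, 0, 1]].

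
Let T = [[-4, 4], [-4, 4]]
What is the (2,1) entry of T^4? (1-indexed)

0

T^2 = [[0, 0], [0, 0]]
T^3 = [[0, 0], [0, 0]]
T^4 = [[0, 0], [0, 0]]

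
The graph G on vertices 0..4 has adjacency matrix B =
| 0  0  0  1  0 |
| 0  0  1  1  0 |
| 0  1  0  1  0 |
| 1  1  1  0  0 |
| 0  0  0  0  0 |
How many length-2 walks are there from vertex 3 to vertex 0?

0

The number of length-2 walks from vertex 3 to vertex 0 is entry (3,0) of B², where B is the adjacency matrix.
B² = [[1, 1, 1, 0, 0], [1, 2, 1, 1, 0], [1, 1, 2, 1, 0], [0, 1, 1, 3, 0], [0, 0, 0, 0, 0]]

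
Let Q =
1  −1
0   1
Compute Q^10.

[[1, −10], [0, 1]]

Q = I + N where N = [[0, −1], [0, 0]] is strictly upper-triangular, so N^2 = 0.
(I + N)^10 = I + 10·N = [[1, −10], [0, 1]].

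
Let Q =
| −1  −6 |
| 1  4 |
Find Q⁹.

tr Q = 3 and det Q = 2, so the characteristic polynomial is λ² − (3)λ + (2) with roots 2 and 1.
Eigenvectors give P = [[−2, 3], [1, −1]] with P⁻¹ = [[1, 3], [1, 2]], and Q = P·diag(2, 1)·P⁻¹.
Then Q⁹ = P·diag(512, 1)·P⁻¹ = [[−1024, 3], [512, −1]] · [[1, 3], [1, 2]] = [[−1021, −3066], [511, 1534]].

[[−1021, −3066], [511, 1534]]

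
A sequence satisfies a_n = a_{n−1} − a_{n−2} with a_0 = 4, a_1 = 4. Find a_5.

With companion matrix C = [[1, −1], [1, 0]], [a_n, a_{n−1}]ᵀ = C·[a_{n−1}, a_{n−2}]ᵀ, so [a_5, a_4]ᵀ = C^4·[a_1, a_0]ᵀ.
C^4 = [[−1, 1], [−1, 0]], giving [a_5, a_4]ᵀ = [[0], [−4]].

0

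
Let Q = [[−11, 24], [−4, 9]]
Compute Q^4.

[[241, −480], [80, −159]]

tr Q = −2 and det Q = −3, so the characteristic polynomial is λ² − (−2)λ + (−3) with roots 1 and −3.
Eigenvectors give P = [[2, 3], [1, 1]] with P⁻¹ = [[−1, 3], [1, −2]], and Q = P·diag(1, −3)·P⁻¹.
Then Q^4 = P·diag(1, 81)·P⁻¹ = [[2, 243], [1, 81]] · [[−1, 3], [1, −2]] = [[241, −480], [80, −159]].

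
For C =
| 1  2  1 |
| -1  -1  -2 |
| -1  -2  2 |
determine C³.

C² = [[-2, -2, -1], [2, 3, -3], [-1, -4, 7]]
C³ = [[1, 0, 0], [2, 7, -10], [-4, -12, 21]]

[[1, 0, 0], [2, 7, -10], [-4, -12, 21]]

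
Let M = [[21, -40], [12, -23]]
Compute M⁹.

tr M = -2 and det M = -3, so the characteristic polynomial is λ² − (-2)λ + (-3) with roots 1 and -3.
Eigenvectors give P = [[-2, -5], [-1, -3]] with P⁻¹ = [[-3, 5], [1, -2]], and M = P·diag(1, -3)·P⁻¹.
Then M⁹ = P·diag(1, -19683)·P⁻¹ = [[-2, 98415], [-1, 59049]] · [[-3, 5], [1, -2]] = [[98421, -196840], [59052, -118103]].

[[98421, -196840], [59052, -118103]]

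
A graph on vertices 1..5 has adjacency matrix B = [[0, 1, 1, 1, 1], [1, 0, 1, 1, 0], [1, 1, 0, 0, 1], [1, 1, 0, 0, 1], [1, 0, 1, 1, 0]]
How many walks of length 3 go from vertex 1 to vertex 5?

8

The number of length-3 walks from vertex 1 to vertex 5 is entry (1,5) of B³, where B is the adjacency matrix.
B² = [[4, 2, 2, 2, 2], [2, 3, 1, 1, 3], [2, 1, 3, 3, 1], [2, 1, 3, 3, 1], [2, 3, 1, 1, 3]]
B³ = [[8, 8, 8, 8, 8], [8, 4, 8, 8, 4], [8, 8, 4, 4, 8], [8, 8, 4, 4, 8], [8, 4, 8, 8, 4]]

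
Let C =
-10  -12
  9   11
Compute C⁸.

tr C = 1 and det C = -2, so the characteristic polynomial is λ² − (1)λ + (-2) with roots 2 and -1.
Eigenvectors give P = [[-1, 4], [1, -3]] with P⁻¹ = [[3, 4], [1, 1]], and C = P·diag(2, -1)·P⁻¹.
Then C⁸ = P·diag(256, 1)·P⁻¹ = [[-256, 4], [256, -3]] · [[3, 4], [1, 1]] = [[-764, -1020], [765, 1021]].

[[-764, -1020], [765, 1021]]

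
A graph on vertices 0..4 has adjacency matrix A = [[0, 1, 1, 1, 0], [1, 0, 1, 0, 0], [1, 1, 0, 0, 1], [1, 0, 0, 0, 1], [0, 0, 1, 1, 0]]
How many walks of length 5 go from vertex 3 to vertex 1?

The number of length-5 walks from vertex 3 to vertex 1 is entry (3,1) of A^5, where A is the adjacency matrix.
A^2 = [[3, 1, 1, 0, 2], [1, 2, 1, 1, 1], [1, 1, 3, 2, 0], [0, 1, 2, 2, 0], [2, 1, 0, 0, 2]]
A^3 = [[2, 4, 6, 5, 1], [4, 2, 4, 2, 2], [6, 4, 2, 1, 5], [5, 2, 1, 0, 4], [1, 2, 5, 4, 0]]
A^4 = [[15, 8, 7, 3, 11], [8, 8, 8, 6, 6], [7, 8, 15, 11, 3], [3, 6, 11, 9, 1], [11, 6, 3, 1, 9]]
A^5 = [[18, 22, 34, 26, 10], [22, 16, 22, 14, 14], [34, 22, 18, 10, 26], [26, 14, 10, 4, 20], [10, 14, 26, 20, 4]]

14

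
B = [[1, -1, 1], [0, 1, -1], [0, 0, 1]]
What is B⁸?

[[1, -8, 36], [0, 1, -8], [0, 0, 1]]

B = I + N where N = [[0, -1, 1], [0, 0, -1], [0, 0, 0]] is strictly upper-triangular, so N³ = 0.
(I + N)⁸ = I + 8·N + 28·N² = [[1, -8, 36], [0, 1, -8], [0, 0, 1]].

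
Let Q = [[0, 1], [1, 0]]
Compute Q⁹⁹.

Q² = I (check: tr Q = 0 and det Q = −1), so Q⁹⁹ = Q since 99 is odd.

[[0, 1], [1, 0]]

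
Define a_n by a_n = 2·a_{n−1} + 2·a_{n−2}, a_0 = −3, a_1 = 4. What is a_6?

216

With companion matrix A = [[2, 2], [1, 0]], [a_n, a_{n−1}]ᵀ = A·[a_{n−1}, a_{n−2}]ᵀ, so [a_6, a_5]ᵀ = A^5·[a_1, a_0]ᵀ.
A^5 = [[120, 88], [44, 32]], giving [a_6, a_5]ᵀ = [[216], [80]].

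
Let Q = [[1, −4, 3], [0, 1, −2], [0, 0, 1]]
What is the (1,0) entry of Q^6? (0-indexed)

0

Q = I + N where N = [[0, −4, 3], [0, 0, −2], [0, 0, 0]] is strictly upper-triangular, so N^3 = 0.
(I + N)^6 = I + 6·N + 15·N^2 = [[1, −24, 138], [0, 1, −12], [0, 0, 1]].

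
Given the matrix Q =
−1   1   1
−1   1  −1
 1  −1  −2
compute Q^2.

[[1, −1, −4], [−1, 1, 0], [−2, 2, 6]]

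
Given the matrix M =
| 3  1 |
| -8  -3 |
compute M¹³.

M² = I (check: tr M = 0 and det M = -1), so M¹³ = M since 13 is odd.

[[3, 1], [-8, -3]]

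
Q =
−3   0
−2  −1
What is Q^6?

[[729, 0], [728, 1]]

tr Q = −4 and det Q = 3, so the characteristic polynomial is λ² − (−4)λ + (3) with roots −3 and −1.
Eigenvectors give P = [[1, 0], [1, −1]] with P⁻¹ = [[1, 0], [1, −1]], and Q = P·diag(−3, −1)·P⁻¹.
Then Q^6 = P·diag(729, 1)·P⁻¹ = [[729, 0], [729, −1]] · [[1, 0], [1, −1]] = [[729, 0], [728, 1]].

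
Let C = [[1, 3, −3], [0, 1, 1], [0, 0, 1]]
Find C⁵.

C = I + N where N = [[0, 3, −3], [0, 0, 1], [0, 0, 0]] is strictly upper-triangular, so N³ = 0.
(I + N)⁵ = I + 5·N + 10·N² = [[1, 15, 15], [0, 1, 5], [0, 0, 1]].

[[1, 15, 15], [0, 1, 5], [0, 0, 1]]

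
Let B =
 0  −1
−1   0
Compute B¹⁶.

B² = I (check: tr B = 0 and det B = −1), so B¹⁶ = I since 16 is even.

[[1, 0], [0, 1]]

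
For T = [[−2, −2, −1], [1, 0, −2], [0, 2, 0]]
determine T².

[[2, 2, 6], [−2, −6, −1], [2, 0, −4]]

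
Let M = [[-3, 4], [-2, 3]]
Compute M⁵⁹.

[[-3, 4], [-2, 3]]

M² = I (check: tr M = 0 and det M = -1), so M⁵⁹ = M since 59 is odd.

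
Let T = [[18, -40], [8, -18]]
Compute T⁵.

tr T = 0 and det T = -4, so the characteristic polynomial is λ² − (0)λ + (-4) with roots -2 and 2.
Eigenvectors give P = [[2, 5], [1, 2]] with P⁻¹ = [[-2, 5], [1, -2]], and T = P·diag(-2, 2)·P⁻¹.
Then T⁵ = P·diag(-32, 32)·P⁻¹ = [[-64, 160], [-32, 64]] · [[-2, 5], [1, -2]] = [[288, -640], [128, -288]].

[[288, -640], [128, -288]]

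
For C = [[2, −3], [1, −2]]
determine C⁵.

[[2, −3], [1, −2]]

C² = I (check: tr C = 0 and det C = −1), so C⁵ = C since 5 is odd.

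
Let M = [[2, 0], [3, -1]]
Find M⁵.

tr M = 1 and det M = -2, so the characteristic polynomial is λ² − (1)λ + (-2) with roots 2 and -1.
Eigenvectors give P = [[1, 0], [1, -1]] with P⁻¹ = [[1, 0], [1, -1]], and M = P·diag(2, -1)·P⁻¹.
Then M⁵ = P·diag(32, -1)·P⁻¹ = [[32, 0], [32, 1]] · [[1, 0], [1, -1]] = [[32, 0], [33, -1]].

[[32, 0], [33, -1]]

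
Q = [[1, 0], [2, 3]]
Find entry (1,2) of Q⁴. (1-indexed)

tr Q = 4 and det Q = 3, so the characteristic polynomial is λ² − (4)λ + (3) with roots 3 and 1.
Eigenvectors give P = [[0, -1], [1, 1]] with P⁻¹ = [[1, 1], [-1, 0]], and Q = P·diag(3, 1)·P⁻¹.
Then Q⁴ = P·diag(81, 1)·P⁻¹ = [[0, -1], [81, 1]] · [[1, 1], [-1, 0]] = [[1, 0], [80, 81]].

0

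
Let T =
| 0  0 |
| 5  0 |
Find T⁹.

[[0, 0], [0, 0]]

T is strictly triangular, hence nilpotent: T² = 0, so T⁹ = 0.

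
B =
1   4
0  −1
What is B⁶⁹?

B² = I (check: tr B = 0 and det B = −1), so B⁶⁹ = B since 69 is odd.

[[1, 4], [0, −1]]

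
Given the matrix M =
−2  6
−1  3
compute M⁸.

[[−2, 6], [−1, 3]]

M² = M (a projection; rank 1, trace 1), so M⁸ = M.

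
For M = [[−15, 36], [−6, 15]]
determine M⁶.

tr M = 0 and det M = −9, so the characteristic polynomial is λ² − (0)λ + (−9) with roots 3 and −3.
Eigenvectors give P = [[−2, 3], [−1, 1]] with P⁻¹ = [[1, −3], [1, −2]], and M = P·diag(3, −3)·P⁻¹.
Then M⁶ = P·diag(729, 729)·P⁻¹ = [[−1458, 2187], [−729, 729]] · [[1, −3], [1, −2]] = [[729, 0], [0, 729]].

[[729, 0], [0, 729]]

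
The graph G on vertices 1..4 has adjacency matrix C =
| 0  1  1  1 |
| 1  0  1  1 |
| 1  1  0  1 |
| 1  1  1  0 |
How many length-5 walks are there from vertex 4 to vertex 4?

The number of length-5 walks from vertex 4 to vertex 4 is entry (4,4) of C⁵, where C is the adjacency matrix.
C² = [[3, 2, 2, 2], [2, 3, 2, 2], [2, 2, 3, 2], [2, 2, 2, 3]]
C³ = [[6, 7, 7, 7], [7, 6, 7, 7], [7, 7, 6, 7], [7, 7, 7, 6]]
C⁴ = [[21, 20, 20, 20], [20, 21, 20, 20], [20, 20, 21, 20], [20, 20, 20, 21]]
C⁵ = [[60, 61, 61, 61], [61, 60, 61, 61], [61, 61, 60, 61], [61, 61, 61, 60]]

60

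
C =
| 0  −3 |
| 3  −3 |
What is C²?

[[−9, 9], [−9, 0]]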